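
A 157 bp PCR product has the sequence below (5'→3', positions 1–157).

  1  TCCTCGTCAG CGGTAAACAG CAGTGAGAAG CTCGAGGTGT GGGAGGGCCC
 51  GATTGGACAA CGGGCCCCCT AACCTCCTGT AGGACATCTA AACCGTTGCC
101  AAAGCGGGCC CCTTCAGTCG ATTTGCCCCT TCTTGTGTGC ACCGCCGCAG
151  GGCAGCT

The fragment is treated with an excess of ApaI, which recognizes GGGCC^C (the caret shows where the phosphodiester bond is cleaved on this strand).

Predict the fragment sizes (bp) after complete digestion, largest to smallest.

49, 47, 44, 17 bp

ApaI sites (GGGCCC) start at positions 45, 62, 106.
ApaI cuts after base 5 of each site (before the last base), so after positions 49, 66, 110.
Linear molecule, 3 cuts → 4 fragments:
  1–49 → 49 bp
  50–66 → 17 bp
  67–110 → 44 bp
  111–157 → 47 bp
Sorted largest to smallest: 49, 47, 44, 17 bp.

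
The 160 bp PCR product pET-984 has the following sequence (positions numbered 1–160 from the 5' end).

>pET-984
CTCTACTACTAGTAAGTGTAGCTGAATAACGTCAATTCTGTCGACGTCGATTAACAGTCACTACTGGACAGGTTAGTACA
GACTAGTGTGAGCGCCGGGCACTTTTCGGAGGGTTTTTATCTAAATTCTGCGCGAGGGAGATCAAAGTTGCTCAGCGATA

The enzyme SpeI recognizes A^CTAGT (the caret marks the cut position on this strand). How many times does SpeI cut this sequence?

ACTAGT occurs starting at positions 8, 82.
SpeI cuts at 2 sites.

2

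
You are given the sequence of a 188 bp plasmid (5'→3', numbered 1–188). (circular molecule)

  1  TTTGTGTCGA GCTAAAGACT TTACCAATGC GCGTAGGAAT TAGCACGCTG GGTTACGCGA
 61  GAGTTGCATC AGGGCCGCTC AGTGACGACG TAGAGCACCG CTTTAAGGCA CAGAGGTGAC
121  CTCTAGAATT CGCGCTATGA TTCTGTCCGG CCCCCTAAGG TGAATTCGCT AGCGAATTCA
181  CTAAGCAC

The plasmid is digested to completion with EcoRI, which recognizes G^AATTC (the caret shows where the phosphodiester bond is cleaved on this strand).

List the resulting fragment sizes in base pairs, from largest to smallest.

EcoRI sites (GAATTC) start at positions 126, 162, 174.
EcoRI cuts after the first base of each site, so after positions 126, 162, 174.
Circular molecule, 3 cuts → 3 fragments:
  127–162 → 36 bp
  163–174 → 12 bp
  175–188 then 1–126 → 14 + 126 = 140 bp
Sorted largest to smallest: 140, 36, 12 bp.

140, 36, 12 bp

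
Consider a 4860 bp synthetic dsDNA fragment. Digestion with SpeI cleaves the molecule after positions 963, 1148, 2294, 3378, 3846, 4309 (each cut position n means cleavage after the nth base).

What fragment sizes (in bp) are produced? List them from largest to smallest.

1146, 1084, 963, 551, 468, 463, 185 bp

Linear molecule, 6 cuts → 7 fragments:
  963 − 0 = 963 bp
  1148 − 963 = 185 bp
  2294 − 1148 = 1146 bp
  3378 − 2294 = 1084 bp
  3846 − 3378 = 468 bp
  4309 − 3846 = 463 bp
  4860 − 4309 = 551 bp
Sorted largest to smallest: 1146, 1084, 963, 551, 468, 463, 185 bp.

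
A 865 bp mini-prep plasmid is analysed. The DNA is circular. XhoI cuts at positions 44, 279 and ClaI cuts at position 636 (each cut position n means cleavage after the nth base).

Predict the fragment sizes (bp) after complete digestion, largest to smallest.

Combined cut positions (sorted): 44, 279, 636.
Circular molecule, 3 cuts → 3 fragments:
  279 − 44 = 235 bp
  636 − 279 = 357 bp
  wrap: 865 − 636 + 44 = 273 bp
Sorted largest to smallest: 357, 273, 235 bp.

357, 273, 235 bp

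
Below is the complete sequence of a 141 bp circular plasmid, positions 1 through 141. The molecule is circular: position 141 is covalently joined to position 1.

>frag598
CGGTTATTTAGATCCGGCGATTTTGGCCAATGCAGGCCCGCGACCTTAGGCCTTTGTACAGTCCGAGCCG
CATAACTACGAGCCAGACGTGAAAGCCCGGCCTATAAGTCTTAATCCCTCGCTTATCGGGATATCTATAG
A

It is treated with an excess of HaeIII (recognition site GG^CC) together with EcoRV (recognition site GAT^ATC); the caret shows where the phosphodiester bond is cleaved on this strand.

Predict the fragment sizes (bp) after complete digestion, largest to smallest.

HaeIII sites (GGCC) start at positions 25, 35, 49, 99.
HaeIII cuts after base 2 of each site, so after positions 26, 36, 50, 100.
The EcoRV site (GATATC) starts at position 130.
EcoRV cuts after base 3 of each site, so after position 132.
Combined cut positions: 26, 36, 50, 100, 132.
Circular molecule, 5 cuts → 5 fragments:
  27–36 → 10 bp
  37–50 → 14 bp
  51–100 → 50 bp
  101–132 → 32 bp
  133–141 then 1–26 → 9 + 26 = 35 bp
Sorted largest to smallest: 50, 35, 32, 14, 10 bp.

50, 35, 32, 14, 10 bp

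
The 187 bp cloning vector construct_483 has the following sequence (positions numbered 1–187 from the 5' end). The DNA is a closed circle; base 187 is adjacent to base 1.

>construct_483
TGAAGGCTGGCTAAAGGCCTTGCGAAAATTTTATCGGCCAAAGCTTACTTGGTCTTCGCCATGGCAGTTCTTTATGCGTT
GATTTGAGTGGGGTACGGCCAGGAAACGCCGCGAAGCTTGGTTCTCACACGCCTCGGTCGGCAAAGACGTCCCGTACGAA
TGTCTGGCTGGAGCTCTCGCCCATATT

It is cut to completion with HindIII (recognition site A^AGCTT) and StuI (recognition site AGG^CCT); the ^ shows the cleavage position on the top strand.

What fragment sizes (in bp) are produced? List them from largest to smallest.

HindIII sites (AAGCTT) start at positions 41, 114.
HindIII cuts after the first base of each site, so after positions 41, 114.
The StuI site (AGGCCT) starts at position 15.
StuI cuts after base 3 of each site, so after position 17.
Combined cut positions: 17, 41, 114.
Circular molecule, 3 cuts → 3 fragments:
  18–41 → 24 bp
  42–114 → 73 bp
  115–187 then 1–17 → 73 + 17 = 90 bp
Sorted largest to smallest: 90, 73, 24 bp.

90, 73, 24 bp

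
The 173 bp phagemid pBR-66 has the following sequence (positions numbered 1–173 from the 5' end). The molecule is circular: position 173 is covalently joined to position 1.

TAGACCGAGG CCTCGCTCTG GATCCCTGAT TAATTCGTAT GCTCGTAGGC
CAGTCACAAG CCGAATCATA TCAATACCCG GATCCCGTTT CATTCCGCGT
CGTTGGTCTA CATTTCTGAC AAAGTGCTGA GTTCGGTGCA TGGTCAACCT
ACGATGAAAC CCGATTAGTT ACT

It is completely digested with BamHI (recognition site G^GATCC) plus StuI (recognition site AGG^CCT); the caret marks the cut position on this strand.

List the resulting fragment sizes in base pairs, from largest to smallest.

103, 60, 10 bp

BamHI sites (GGATCC) start at positions 20, 80.
BamHI cuts after the first base of each site, so after positions 20, 80.
The StuI site (AGGCCT) starts at position 8.
StuI cuts after base 3 of each site, so after position 10.
Combined cut positions: 10, 20, 80.
Circular molecule, 3 cuts → 3 fragments:
  11–20 → 10 bp
  21–80 → 60 bp
  81–173 then 1–10 → 93 + 10 = 103 bp
Sorted largest to smallest: 103, 60, 10 bp.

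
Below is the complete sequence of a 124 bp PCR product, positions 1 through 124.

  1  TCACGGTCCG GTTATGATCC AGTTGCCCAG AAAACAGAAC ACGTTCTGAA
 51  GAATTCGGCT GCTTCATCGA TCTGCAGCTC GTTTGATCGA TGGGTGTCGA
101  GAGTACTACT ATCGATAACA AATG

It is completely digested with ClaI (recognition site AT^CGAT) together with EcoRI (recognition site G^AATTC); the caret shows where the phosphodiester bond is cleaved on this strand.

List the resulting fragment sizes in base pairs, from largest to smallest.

51, 25, 20, 16, 12 bp

ClaI sites (ATCGAT) start at positions 66, 86, 111.
ClaI cuts after base 2 of each site, so after positions 67, 87, 112.
The EcoRI site (GAATTC) starts at position 51.
EcoRI cuts after the first base of each site, so after position 51.
Combined cut positions: 51, 67, 87, 112.
Linear molecule, 4 cuts → 5 fragments:
  1–51 → 51 bp
  52–67 → 16 bp
  68–87 → 20 bp
  88–112 → 25 bp
  113–124 → 12 bp
Sorted largest to smallest: 51, 25, 20, 16, 12 bp.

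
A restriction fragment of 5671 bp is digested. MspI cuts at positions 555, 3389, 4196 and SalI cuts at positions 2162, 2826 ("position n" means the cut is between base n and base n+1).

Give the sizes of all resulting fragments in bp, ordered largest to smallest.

1607, 1475, 807, 664, 563, 555 bp

Combined cut positions (sorted): 555, 2162, 2826, 3389, 4196.
Linear molecule, 5 cuts → 6 fragments:
  555 − 0 = 555 bp
  2162 − 555 = 1607 bp
  2826 − 2162 = 664 bp
  3389 − 2826 = 563 bp
  4196 − 3389 = 807 bp
  5671 − 4196 = 1475 bp
Sorted largest to smallest: 1607, 1475, 807, 664, 563, 555 bp.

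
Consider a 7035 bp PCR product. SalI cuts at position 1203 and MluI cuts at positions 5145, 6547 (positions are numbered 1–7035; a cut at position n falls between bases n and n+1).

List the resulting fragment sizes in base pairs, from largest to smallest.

3942, 1402, 1203, 488 bp

Combined cut positions (sorted): 1203, 5145, 6547.
Linear molecule, 3 cuts → 4 fragments:
  1203 − 0 = 1203 bp
  5145 − 1203 = 3942 bp
  6547 − 5145 = 1402 bp
  7035 − 6547 = 488 bp
Sorted largest to smallest: 3942, 1402, 1203, 488 bp.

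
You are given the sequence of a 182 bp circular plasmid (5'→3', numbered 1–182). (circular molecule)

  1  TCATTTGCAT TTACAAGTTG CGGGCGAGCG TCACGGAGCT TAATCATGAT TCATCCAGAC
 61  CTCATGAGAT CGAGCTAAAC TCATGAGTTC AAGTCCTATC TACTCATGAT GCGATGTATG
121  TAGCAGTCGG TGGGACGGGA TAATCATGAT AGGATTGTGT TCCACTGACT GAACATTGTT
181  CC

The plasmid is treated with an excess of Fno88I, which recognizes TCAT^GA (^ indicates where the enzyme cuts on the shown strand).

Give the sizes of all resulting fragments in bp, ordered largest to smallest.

Fno88I sites (TCATGA) start at positions 44, 62, 81, 104, 144.
Fno88I cuts after base 4 of each site, so after positions 47, 65, 84, 107, 147.
Circular molecule, 5 cuts → 5 fragments:
  48–65 → 18 bp
  66–84 → 19 bp
  85–107 → 23 bp
  108–147 → 40 bp
  148–182 then 1–47 → 35 + 47 = 82 bp
Sorted largest to smallest: 82, 40, 23, 19, 18 bp.

82, 40, 23, 19, 18 bp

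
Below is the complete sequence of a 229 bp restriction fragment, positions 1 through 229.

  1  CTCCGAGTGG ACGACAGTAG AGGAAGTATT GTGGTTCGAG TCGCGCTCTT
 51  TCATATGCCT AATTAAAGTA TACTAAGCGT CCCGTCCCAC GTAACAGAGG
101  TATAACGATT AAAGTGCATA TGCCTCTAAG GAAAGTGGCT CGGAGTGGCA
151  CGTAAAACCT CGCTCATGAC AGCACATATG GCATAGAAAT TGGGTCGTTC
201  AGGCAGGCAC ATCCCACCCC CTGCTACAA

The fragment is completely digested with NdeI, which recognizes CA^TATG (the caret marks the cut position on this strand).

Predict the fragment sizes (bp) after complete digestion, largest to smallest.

NdeI sites (CATATG) start at positions 52, 117, 175.
NdeI cuts after base 2 of each site, so after positions 53, 118, 176.
Linear molecule, 3 cuts → 4 fragments:
  1–53 → 53 bp
  54–118 → 65 bp
  119–176 → 58 bp
  177–229 → 53 bp
Sorted largest to smallest: 65, 58, 53, 53 bp.

65, 58, 53, 53 bp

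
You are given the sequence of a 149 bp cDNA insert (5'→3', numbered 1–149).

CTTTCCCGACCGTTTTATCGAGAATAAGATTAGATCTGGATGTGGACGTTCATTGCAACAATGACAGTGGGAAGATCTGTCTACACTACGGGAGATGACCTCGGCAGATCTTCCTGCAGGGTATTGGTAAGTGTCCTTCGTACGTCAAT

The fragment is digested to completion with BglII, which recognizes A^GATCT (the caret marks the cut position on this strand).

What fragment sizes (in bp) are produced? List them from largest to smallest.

43, 41, 33, 32 bp

BglII sites (AGATCT) start at positions 32, 73, 106.
BglII cuts after the first base of each site, so after positions 32, 73, 106.
Linear molecule, 3 cuts → 4 fragments:
  1–32 → 32 bp
  33–73 → 41 bp
  74–106 → 33 bp
  107–149 → 43 bp
Sorted largest to smallest: 43, 41, 33, 32 bp.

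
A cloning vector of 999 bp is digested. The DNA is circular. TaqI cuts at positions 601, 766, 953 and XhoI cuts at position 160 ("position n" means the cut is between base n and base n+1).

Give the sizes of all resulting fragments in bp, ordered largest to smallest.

Combined cut positions (sorted): 160, 601, 766, 953.
Circular molecule, 4 cuts → 4 fragments:
  601 − 160 = 441 bp
  766 − 601 = 165 bp
  953 − 766 = 187 bp
  wrap: 999 − 953 + 160 = 206 bp
Sorted largest to smallest: 441, 206, 187, 165 bp.

441, 206, 187, 165 bp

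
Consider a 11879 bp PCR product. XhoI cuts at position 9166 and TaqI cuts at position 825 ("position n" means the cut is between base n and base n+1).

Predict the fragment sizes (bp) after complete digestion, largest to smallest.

8341, 2713, 825 bp

Combined cut positions (sorted): 825, 9166.
Linear molecule, 2 cuts → 3 fragments:
  825 − 0 = 825 bp
  9166 − 825 = 8341 bp
  11879 − 9166 = 2713 bp
Sorted largest to smallest: 8341, 2713, 825 bp.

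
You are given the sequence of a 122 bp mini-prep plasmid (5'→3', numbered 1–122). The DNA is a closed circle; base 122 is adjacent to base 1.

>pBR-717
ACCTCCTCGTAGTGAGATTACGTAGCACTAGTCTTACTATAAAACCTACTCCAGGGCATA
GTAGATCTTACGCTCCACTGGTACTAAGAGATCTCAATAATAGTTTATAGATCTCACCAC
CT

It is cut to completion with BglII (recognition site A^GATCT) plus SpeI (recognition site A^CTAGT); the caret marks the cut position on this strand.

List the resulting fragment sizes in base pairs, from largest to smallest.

BglII sites (AGATCT) start at positions 63, 89, 109.
BglII cuts after the first base of each site, so after positions 63, 89, 109.
The SpeI site (ACTAGT) starts at position 27.
SpeI cuts after the first base of each site, so after position 27.
Combined cut positions: 27, 63, 89, 109.
Circular molecule, 4 cuts → 4 fragments:
  28–63 → 36 bp
  64–89 → 26 bp
  90–109 → 20 bp
  110–122 then 1–27 → 13 + 27 = 40 bp
Sorted largest to smallest: 40, 36, 26, 20 bp.

40, 36, 26, 20 bp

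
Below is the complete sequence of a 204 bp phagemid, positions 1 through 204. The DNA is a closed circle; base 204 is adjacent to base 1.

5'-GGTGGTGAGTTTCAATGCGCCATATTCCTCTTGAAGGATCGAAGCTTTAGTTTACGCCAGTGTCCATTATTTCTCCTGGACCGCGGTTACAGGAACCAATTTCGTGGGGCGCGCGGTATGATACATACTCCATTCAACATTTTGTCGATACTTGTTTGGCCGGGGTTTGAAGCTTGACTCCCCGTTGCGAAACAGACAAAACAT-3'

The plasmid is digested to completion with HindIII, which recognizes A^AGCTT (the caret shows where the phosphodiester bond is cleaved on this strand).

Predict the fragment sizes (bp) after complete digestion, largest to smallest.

HindIII sites (AAGCTT) start at positions 42, 170.
HindIII cuts after the first base of each site, so after positions 42, 170.
Circular molecule, 2 cuts → 2 fragments:
  43–170 → 128 bp
  171–204 then 1–42 → 34 + 42 = 76 bp
Sorted largest to smallest: 128, 76 bp.

128, 76 bp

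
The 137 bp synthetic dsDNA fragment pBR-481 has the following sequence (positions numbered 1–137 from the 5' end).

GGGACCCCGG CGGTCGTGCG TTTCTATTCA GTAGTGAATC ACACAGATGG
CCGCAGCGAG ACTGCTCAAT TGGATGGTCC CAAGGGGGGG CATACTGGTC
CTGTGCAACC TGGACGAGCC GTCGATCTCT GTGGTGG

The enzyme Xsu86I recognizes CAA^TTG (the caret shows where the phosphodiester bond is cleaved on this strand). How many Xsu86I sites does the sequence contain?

1

CAATTG occurs starting at position 67.
Xsu86I cuts at 1 site.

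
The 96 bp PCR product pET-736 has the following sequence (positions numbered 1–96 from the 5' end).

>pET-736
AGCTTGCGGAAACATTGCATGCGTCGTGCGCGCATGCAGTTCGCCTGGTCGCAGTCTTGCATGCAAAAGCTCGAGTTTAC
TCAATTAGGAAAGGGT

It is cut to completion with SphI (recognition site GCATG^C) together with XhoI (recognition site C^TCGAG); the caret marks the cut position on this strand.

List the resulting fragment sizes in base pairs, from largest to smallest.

27, 26, 21, 15, 7 bp

SphI sites (GCATGC) start at positions 17, 32, 59.
SphI cuts after base 5 of each site (before the last base), so after positions 21, 36, 63.
The XhoI site (CTCGAG) starts at position 70.
XhoI cuts after the first base of each site, so after position 70.
Combined cut positions: 21, 36, 63, 70.
Linear molecule, 4 cuts → 5 fragments:
  1–21 → 21 bp
  22–36 → 15 bp
  37–63 → 27 bp
  64–70 → 7 bp
  71–96 → 26 bp
Sorted largest to smallest: 27, 26, 21, 15, 7 bp.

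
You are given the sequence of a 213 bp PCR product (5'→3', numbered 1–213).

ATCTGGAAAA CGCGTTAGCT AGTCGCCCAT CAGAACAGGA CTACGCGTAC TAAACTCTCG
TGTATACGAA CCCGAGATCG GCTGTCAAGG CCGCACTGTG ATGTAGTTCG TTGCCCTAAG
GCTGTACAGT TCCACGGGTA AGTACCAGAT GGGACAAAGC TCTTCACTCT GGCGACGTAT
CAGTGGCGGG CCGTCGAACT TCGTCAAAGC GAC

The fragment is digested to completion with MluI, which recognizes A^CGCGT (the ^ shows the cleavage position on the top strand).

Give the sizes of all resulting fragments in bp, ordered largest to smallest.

MluI sites (ACGCGT) start at positions 10, 43.
MluI cuts after the first base of each site, so after positions 10, 43.
Linear molecule, 2 cuts → 3 fragments:
  1–10 → 10 bp
  11–43 → 33 bp
  44–213 → 170 bp
Sorted largest to smallest: 170, 33, 10 bp.

170, 33, 10 bp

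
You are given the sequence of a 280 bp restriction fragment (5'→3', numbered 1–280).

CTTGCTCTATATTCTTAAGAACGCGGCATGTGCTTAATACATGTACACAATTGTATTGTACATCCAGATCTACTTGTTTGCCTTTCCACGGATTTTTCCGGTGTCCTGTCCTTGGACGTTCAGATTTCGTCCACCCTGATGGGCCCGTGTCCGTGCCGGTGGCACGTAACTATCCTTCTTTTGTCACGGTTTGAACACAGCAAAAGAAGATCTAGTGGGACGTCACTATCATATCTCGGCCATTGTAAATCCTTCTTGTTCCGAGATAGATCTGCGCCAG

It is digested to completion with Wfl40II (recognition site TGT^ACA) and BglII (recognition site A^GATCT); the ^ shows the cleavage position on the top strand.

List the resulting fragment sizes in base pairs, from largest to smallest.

142, 60, 44, 15, 12, 7 bp

Wfl40II sites (TGTACA) start at positions 42, 57.
Wfl40II cuts after base 3 of each site, so after positions 44, 59.
BglII sites (AGATCT) start at positions 66, 208, 268.
BglII cuts after the first base of each site, so after positions 66, 208, 268.
Combined cut positions: 44, 59, 66, 208, 268.
Linear molecule, 5 cuts → 6 fragments:
  1–44 → 44 bp
  45–59 → 15 bp
  60–66 → 7 bp
  67–208 → 142 bp
  209–268 → 60 bp
  269–280 → 12 bp
Sorted largest to smallest: 142, 60, 44, 15, 12, 7 bp.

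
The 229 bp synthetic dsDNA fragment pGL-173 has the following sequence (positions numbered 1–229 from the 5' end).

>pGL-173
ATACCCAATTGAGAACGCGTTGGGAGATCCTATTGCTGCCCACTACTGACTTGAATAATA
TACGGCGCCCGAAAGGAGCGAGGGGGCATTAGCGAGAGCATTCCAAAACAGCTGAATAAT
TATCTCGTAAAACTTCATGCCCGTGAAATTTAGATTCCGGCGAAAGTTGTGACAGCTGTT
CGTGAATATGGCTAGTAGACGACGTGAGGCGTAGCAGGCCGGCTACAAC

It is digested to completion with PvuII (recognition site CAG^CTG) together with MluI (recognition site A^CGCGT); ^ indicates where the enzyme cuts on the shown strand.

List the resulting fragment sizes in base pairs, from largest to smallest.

96, 64, 54, 15 bp

PvuII sites (CAGCTG) start at positions 109, 173.
PvuII cuts after base 3 of each site, so after positions 111, 175.
The MluI site (ACGCGT) starts at position 15.
MluI cuts after the first base of each site, so after position 15.
Combined cut positions: 15, 111, 175.
Linear molecule, 3 cuts → 4 fragments:
  1–15 → 15 bp
  16–111 → 96 bp
  112–175 → 64 bp
  176–229 → 54 bp
Sorted largest to smallest: 96, 64, 54, 15 bp.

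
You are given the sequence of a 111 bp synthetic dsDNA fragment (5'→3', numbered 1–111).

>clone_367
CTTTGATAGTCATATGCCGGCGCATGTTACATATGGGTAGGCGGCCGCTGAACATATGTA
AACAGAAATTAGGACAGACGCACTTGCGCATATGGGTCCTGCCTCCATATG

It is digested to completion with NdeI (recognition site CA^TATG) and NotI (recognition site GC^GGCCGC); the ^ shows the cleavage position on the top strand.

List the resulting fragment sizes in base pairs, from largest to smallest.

NdeI sites (CATATG) start at positions 11, 30, 53, 89, 106.
NdeI cuts after base 2 of each site, so after positions 12, 31, 54, 90, 107.
The NotI site (GCGGCCGC) starts at position 41.
NotI cuts after base 2 of each site, so after position 42.
Combined cut positions: 12, 31, 42, 54, 90, 107.
Linear molecule, 6 cuts → 7 fragments:
  1–12 → 12 bp
  13–31 → 19 bp
  32–42 → 11 bp
  43–54 → 12 bp
  55–90 → 36 bp
  91–107 → 17 bp
  108–111 → 4 bp
Sorted largest to smallest: 36, 19, 17, 12, 12, 11, 4 bp.

36, 19, 17, 12, 12, 11, 4 bp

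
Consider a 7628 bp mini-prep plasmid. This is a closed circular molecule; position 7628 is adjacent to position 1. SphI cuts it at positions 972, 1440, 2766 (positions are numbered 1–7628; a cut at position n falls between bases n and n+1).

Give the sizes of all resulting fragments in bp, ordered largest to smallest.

5834, 1326, 468 bp

Circular molecule, 3 cuts → 3 fragments:
  1440 − 972 = 468 bp
  2766 − 1440 = 1326 bp
  wrap: 7628 − 2766 + 972 = 5834 bp
Sorted largest to smallest: 5834, 1326, 468 bp.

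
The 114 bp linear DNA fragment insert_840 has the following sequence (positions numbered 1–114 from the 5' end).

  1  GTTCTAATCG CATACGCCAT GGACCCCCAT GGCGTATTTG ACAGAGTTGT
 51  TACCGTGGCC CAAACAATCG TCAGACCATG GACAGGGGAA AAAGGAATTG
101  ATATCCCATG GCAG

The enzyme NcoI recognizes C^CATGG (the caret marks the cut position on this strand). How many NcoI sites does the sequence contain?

4

CCATGG occurs starting at positions 17, 27, 76, 106.
NcoI cuts at 4 sites.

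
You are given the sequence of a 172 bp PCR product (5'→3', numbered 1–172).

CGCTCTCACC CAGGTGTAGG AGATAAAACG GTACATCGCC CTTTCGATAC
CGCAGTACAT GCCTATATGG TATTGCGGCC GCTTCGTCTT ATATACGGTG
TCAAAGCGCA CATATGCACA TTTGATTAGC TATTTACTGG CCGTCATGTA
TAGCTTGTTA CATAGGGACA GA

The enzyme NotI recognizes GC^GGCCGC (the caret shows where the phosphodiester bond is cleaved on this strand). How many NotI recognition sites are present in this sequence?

GCGGCCGC occurs starting at position 75.
NotI cuts at 1 site.

1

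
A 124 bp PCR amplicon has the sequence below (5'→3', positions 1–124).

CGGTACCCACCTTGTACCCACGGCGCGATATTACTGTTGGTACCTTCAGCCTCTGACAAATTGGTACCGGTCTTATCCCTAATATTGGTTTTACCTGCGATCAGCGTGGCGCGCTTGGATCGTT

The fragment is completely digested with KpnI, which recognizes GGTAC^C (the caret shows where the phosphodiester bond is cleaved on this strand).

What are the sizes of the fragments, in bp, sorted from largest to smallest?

57, 37, 24, 6 bp

KpnI sites (GGTACC) start at positions 2, 39, 63.
KpnI cuts after base 5 of each site (before the last base), so after positions 6, 43, 67.
Linear molecule, 3 cuts → 4 fragments:
  1–6 → 6 bp
  7–43 → 37 bp
  44–67 → 24 bp
  68–124 → 57 bp
Sorted largest to smallest: 57, 37, 24, 6 bp.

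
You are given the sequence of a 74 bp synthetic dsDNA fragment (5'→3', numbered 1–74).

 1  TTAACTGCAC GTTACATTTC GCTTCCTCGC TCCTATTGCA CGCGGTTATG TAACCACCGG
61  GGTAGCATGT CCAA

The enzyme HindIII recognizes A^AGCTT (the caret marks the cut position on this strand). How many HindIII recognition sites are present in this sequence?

No occurrence of AAGCTT is present in the sequence.
HindIII does not cut: 0 sites.

0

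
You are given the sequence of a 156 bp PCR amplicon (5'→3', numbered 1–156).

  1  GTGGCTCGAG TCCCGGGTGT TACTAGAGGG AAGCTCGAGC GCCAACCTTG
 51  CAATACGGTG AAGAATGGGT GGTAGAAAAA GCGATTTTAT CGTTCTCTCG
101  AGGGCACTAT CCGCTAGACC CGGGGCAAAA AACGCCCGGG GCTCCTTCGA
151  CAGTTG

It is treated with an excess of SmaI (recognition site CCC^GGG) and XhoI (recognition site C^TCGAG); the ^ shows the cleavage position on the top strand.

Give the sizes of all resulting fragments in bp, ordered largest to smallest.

63, 24, 20, 19, 16, 9, 5 bp

SmaI sites (CCCGGG) start at positions 12, 119, 135.
SmaI cuts after base 3 of each site, so after positions 14, 121, 137.
XhoI sites (CTCGAG) start at positions 5, 34, 97.
XhoI cuts after the first base of each site, so after positions 5, 34, 97.
Combined cut positions: 5, 14, 34, 97, 121, 137.
Linear molecule, 6 cuts → 7 fragments:
  1–5 → 5 bp
  6–14 → 9 bp
  15–34 → 20 bp
  35–97 → 63 bp
  98–121 → 24 bp
  122–137 → 16 bp
  138–156 → 19 bp
Sorted largest to smallest: 63, 24, 20, 19, 16, 9, 5 bp.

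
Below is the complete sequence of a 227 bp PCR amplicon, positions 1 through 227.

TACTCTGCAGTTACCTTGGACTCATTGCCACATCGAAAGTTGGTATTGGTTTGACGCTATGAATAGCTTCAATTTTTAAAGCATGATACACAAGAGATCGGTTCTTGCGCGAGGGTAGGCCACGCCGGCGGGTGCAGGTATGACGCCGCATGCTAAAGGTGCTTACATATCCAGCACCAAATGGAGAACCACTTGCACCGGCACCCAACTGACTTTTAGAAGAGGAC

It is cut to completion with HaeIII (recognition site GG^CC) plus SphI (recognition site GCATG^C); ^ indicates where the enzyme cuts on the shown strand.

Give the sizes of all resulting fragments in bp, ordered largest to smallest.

The HaeIII site (GGCC) starts at position 118.
HaeIII cuts after base 2 of each site, so after position 119.
The SphI site (GCATGC) starts at position 148.
SphI cuts after base 5 of each site (before the last base), so after position 152.
Combined cut positions: 119, 152.
Linear molecule, 2 cuts → 3 fragments:
  1–119 → 119 bp
  120–152 → 33 bp
  153–227 → 75 bp
Sorted largest to smallest: 119, 75, 33 bp.

119, 75, 33 bp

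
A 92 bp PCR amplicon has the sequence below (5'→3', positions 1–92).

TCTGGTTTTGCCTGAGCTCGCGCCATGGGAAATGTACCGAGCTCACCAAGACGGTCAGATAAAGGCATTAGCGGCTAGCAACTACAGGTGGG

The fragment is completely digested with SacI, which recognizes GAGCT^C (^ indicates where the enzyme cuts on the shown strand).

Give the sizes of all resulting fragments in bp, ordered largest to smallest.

SacI sites (GAGCTC) start at positions 14, 39.
SacI cuts after base 5 of each site (before the last base), so after positions 18, 43.
Linear molecule, 2 cuts → 3 fragments:
  1–18 → 18 bp
  19–43 → 25 bp
  44–92 → 49 bp
Sorted largest to smallest: 49, 25, 18 bp.

49, 25, 18 bp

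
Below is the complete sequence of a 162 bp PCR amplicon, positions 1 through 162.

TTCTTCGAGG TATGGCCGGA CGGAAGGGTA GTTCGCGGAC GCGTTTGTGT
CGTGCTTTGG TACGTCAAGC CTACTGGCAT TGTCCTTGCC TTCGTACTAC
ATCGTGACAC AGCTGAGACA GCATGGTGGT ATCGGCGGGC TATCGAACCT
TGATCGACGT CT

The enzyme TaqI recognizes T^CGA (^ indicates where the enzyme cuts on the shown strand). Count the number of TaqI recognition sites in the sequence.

3

TCGA occurs starting at positions 5, 143, 154.
TaqI cuts at 3 sites.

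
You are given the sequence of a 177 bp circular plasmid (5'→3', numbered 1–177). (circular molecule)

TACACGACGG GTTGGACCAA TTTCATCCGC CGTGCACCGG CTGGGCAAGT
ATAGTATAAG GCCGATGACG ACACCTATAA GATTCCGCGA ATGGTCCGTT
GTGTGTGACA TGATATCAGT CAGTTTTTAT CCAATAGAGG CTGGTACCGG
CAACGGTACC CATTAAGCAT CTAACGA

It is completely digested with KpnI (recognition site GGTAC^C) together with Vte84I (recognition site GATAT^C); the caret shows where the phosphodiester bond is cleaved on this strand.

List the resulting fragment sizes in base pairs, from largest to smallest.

134, 31, 12 bp

KpnI sites (GGTACC) start at positions 143, 155.
KpnI cuts after base 5 of each site (before the last base), so after positions 147, 159.
The Vte84I site (GATATC) starts at position 112.
Vte84I cuts after base 5 of each site (before the last base), so after position 116.
Combined cut positions: 116, 147, 159.
Circular molecule, 3 cuts → 3 fragments:
  117–147 → 31 bp
  148–159 → 12 bp
  160–177 then 1–116 → 18 + 116 = 134 bp
Sorted largest to smallest: 134, 31, 12 bp.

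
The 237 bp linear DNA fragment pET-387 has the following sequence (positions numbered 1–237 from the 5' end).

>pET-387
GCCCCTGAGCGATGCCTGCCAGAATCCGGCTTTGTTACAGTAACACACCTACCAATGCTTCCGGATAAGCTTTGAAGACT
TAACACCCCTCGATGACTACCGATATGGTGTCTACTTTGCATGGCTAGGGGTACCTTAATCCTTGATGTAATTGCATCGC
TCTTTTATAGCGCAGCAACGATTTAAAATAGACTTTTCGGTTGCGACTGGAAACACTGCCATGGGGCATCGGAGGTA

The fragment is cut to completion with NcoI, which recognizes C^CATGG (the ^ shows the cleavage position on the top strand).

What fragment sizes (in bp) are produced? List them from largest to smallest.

219, 18 bp

The NcoI site (CCATGG) starts at position 219.
NcoI cuts after the first base of each site, so after position 219.
Linear molecule, 1 cut → 2 fragments:
  1–219 → 219 bp
  220–237 → 18 bp
Sorted largest to smallest: 219, 18 bp.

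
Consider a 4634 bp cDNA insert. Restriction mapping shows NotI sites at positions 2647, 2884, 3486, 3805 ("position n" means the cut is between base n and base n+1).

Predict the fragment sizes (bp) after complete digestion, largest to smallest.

Linear molecule, 4 cuts → 5 fragments:
  2647 − 0 = 2647 bp
  2884 − 2647 = 237 bp
  3486 − 2884 = 602 bp
  3805 − 3486 = 319 bp
  4634 − 3805 = 829 bp
Sorted largest to smallest: 2647, 829, 602, 319, 237 bp.

2647, 829, 602, 319, 237 bp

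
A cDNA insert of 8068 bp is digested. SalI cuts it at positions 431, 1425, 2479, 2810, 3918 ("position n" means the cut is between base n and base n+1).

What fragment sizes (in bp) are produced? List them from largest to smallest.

Linear molecule, 5 cuts → 6 fragments:
  431 − 0 = 431 bp
  1425 − 431 = 994 bp
  2479 − 1425 = 1054 bp
  2810 − 2479 = 331 bp
  3918 − 2810 = 1108 bp
  8068 − 3918 = 4150 bp
Sorted largest to smallest: 4150, 1108, 1054, 994, 431, 331 bp.

4150, 1108, 1054, 994, 431, 331 bp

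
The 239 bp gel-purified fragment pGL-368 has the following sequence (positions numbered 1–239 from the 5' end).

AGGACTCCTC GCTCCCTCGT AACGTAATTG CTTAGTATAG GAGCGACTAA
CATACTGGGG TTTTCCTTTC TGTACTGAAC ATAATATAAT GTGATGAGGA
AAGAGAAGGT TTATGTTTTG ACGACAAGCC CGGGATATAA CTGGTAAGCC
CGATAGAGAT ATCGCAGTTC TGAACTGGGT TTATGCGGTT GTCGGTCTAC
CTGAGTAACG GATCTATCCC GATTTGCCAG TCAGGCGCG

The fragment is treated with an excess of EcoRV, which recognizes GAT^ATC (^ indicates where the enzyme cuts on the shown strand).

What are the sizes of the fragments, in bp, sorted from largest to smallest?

The EcoRV site (GATATC) starts at position 158.
EcoRV cuts after base 3 of each site, so after position 160.
Linear molecule, 1 cut → 2 fragments:
  1–160 → 160 bp
  161–239 → 79 bp
Sorted largest to smallest: 160, 79 bp.

160, 79 bp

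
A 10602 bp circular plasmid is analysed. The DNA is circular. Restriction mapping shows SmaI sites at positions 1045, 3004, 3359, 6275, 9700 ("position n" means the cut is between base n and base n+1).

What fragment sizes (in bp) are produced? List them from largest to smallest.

3425, 2916, 1959, 1947, 355 bp

Circular molecule, 5 cuts → 5 fragments:
  3004 − 1045 = 1959 bp
  3359 − 3004 = 355 bp
  6275 − 3359 = 2916 bp
  9700 − 6275 = 3425 bp
  wrap: 10602 − 9700 + 1045 = 1947 bp
Sorted largest to smallest: 3425, 2916, 1959, 1947, 355 bp.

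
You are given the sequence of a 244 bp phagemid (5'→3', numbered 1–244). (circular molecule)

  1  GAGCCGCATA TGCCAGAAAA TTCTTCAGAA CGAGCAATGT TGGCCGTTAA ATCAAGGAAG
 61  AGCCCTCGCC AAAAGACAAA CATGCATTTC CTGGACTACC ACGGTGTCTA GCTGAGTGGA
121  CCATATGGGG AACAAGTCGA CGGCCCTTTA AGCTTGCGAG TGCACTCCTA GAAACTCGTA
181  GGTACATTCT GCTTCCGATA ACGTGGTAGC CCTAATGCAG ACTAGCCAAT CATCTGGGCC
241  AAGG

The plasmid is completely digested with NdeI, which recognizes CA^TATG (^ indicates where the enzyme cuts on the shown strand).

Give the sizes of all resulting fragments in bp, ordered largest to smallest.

129, 115 bp

NdeI sites (CATATG) start at positions 7, 122.
NdeI cuts after base 2 of each site, so after positions 8, 123.
Circular molecule, 2 cuts → 2 fragments:
  9–123 → 115 bp
  124–244 then 1–8 → 121 + 8 = 129 bp
Sorted largest to smallest: 129, 115 bp.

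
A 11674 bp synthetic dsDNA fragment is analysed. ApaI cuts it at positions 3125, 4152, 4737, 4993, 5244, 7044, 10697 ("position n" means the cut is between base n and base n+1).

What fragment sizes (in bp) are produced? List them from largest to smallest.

3653, 3125, 1800, 1027, 977, 585, 256, 251 bp

Linear molecule, 7 cuts → 8 fragments:
  3125 − 0 = 3125 bp
  4152 − 3125 = 1027 bp
  4737 − 4152 = 585 bp
  4993 − 4737 = 256 bp
  5244 − 4993 = 251 bp
  7044 − 5244 = 1800 bp
  10697 − 7044 = 3653 bp
  11674 − 10697 = 977 bp
Sorted largest to smallest: 3653, 3125, 1800, 1027, 977, 585, 256, 251 bp.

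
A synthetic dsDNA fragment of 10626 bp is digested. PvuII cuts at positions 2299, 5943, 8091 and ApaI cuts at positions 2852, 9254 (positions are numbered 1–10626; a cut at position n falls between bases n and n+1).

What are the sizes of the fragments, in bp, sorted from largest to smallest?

3091, 2299, 2148, 1372, 1163, 553 bp

Combined cut positions (sorted): 2299, 2852, 5943, 8091, 9254.
Linear molecule, 5 cuts → 6 fragments:
  2299 − 0 = 2299 bp
  2852 − 2299 = 553 bp
  5943 − 2852 = 3091 bp
  8091 − 5943 = 2148 bp
  9254 − 8091 = 1163 bp
  10626 − 9254 = 1372 bp
Sorted largest to smallest: 3091, 2299, 2148, 1372, 1163, 553 bp.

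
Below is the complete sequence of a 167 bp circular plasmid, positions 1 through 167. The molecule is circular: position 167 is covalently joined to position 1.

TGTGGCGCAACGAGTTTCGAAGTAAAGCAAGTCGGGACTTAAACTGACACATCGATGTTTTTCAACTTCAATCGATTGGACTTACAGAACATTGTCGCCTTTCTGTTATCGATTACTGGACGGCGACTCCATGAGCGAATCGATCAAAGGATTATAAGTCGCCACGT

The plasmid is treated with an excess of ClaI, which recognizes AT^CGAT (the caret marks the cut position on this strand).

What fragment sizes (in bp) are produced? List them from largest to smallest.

ClaI sites (ATCGAT) start at positions 51, 71, 108, 139.
ClaI cuts after base 2 of each site, so after positions 52, 72, 109, 140.
Circular molecule, 4 cuts → 4 fragments:
  53–72 → 20 bp
  73–109 → 37 bp
  110–140 → 31 bp
  141–167 then 1–52 → 27 + 52 = 79 bp
Sorted largest to smallest: 79, 37, 31, 20 bp.

79, 37, 31, 20 bp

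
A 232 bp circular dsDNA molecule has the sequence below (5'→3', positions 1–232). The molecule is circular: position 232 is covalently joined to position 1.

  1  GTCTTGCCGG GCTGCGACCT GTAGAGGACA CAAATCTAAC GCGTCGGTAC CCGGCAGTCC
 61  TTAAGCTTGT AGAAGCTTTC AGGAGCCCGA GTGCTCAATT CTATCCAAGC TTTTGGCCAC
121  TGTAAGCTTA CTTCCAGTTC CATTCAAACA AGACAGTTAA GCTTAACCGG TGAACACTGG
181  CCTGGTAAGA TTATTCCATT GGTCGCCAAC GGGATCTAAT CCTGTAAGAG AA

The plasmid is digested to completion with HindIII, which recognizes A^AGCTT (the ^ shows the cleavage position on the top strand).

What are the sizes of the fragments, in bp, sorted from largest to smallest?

136, 35, 34, 17, 10 bp

HindIII sites (AAGCTT) start at positions 63, 73, 107, 124, 159.
HindIII cuts after the first base of each site, so after positions 63, 73, 107, 124, 159.
Circular molecule, 5 cuts → 5 fragments:
  64–73 → 10 bp
  74–107 → 34 bp
  108–124 → 17 bp
  125–159 → 35 bp
  160–232 then 1–63 → 73 + 63 = 136 bp
Sorted largest to smallest: 136, 35, 34, 17, 10 bp.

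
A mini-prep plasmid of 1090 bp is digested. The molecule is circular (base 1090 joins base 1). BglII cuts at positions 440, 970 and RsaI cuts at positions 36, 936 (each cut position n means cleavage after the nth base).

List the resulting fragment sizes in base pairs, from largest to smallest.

496, 404, 156, 34 bp

Combined cut positions (sorted): 36, 440, 936, 970.
Circular molecule, 4 cuts → 4 fragments:
  440 − 36 = 404 bp
  936 − 440 = 496 bp
  970 − 936 = 34 bp
  wrap: 1090 − 970 + 36 = 156 bp
Sorted largest to smallest: 496, 404, 156, 34 bp.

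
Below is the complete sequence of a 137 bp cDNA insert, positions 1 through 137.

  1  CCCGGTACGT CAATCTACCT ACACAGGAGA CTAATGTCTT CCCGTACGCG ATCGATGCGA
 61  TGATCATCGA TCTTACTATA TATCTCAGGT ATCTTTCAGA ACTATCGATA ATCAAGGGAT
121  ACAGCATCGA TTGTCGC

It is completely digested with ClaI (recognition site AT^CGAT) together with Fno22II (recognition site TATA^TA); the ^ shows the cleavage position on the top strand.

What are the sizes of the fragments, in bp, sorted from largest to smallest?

52, 25, 22, 15, 13, 10 bp

ClaI sites (ATCGAT) start at positions 51, 66, 104, 126.
ClaI cuts after base 2 of each site, so after positions 52, 67, 105, 127.
The Fno22II site (TATATA) starts at position 77.
Fno22II cuts after base 4 of each site, so after position 80.
Combined cut positions: 52, 67, 80, 105, 127.
Linear molecule, 5 cuts → 6 fragments:
  1–52 → 52 bp
  53–67 → 15 bp
  68–80 → 13 bp
  81–105 → 25 bp
  106–127 → 22 bp
  128–137 → 10 bp
Sorted largest to smallest: 52, 25, 22, 15, 13, 10 bp.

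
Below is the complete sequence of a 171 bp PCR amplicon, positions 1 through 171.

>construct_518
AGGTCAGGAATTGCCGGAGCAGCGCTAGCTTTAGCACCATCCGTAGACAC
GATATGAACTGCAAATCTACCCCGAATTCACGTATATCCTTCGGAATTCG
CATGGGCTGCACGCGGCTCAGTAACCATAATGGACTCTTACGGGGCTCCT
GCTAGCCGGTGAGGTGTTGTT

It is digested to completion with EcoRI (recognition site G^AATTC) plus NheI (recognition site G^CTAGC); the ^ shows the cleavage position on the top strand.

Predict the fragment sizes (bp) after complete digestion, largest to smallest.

EcoRI sites (GAATTC) start at positions 74, 94.
EcoRI cuts after the first base of each site, so after positions 74, 94.
NheI sites (GCTAGC) start at positions 24, 151.
NheI cuts after the first base of each site, so after positions 24, 151.
Combined cut positions: 24, 74, 94, 151.
Linear molecule, 4 cuts → 5 fragments:
  1–24 → 24 bp
  25–74 → 50 bp
  75–94 → 20 bp
  95–151 → 57 bp
  152–171 → 20 bp
Sorted largest to smallest: 57, 50, 24, 20, 20 bp.

57, 50, 24, 20, 20 bp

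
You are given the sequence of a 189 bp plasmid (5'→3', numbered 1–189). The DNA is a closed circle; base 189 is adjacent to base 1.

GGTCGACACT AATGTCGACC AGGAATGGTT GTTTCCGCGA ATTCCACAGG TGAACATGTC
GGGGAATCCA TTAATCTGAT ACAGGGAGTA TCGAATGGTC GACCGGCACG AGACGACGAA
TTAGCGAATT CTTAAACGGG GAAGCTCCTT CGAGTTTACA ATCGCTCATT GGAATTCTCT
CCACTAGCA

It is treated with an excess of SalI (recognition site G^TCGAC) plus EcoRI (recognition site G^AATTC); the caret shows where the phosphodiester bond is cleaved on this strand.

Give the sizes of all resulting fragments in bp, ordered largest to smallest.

59, 46, 28, 25, 19, 12 bp

SalI sites (GTCGAC) start at positions 2, 14, 98.
SalI cuts after the first base of each site, so after positions 2, 14, 98.
EcoRI sites (GAATTC) start at positions 39, 126, 172.
EcoRI cuts after the first base of each site, so after positions 39, 126, 172.
Combined cut positions: 2, 14, 39, 98, 126, 172.
Circular molecule, 6 cuts → 6 fragments:
  3–14 → 12 bp
  15–39 → 25 bp
  40–98 → 59 bp
  99–126 → 28 bp
  127–172 → 46 bp
  173–189 then 1–2 → 17 + 2 = 19 bp
Sorted largest to smallest: 59, 46, 28, 25, 19, 12 bp.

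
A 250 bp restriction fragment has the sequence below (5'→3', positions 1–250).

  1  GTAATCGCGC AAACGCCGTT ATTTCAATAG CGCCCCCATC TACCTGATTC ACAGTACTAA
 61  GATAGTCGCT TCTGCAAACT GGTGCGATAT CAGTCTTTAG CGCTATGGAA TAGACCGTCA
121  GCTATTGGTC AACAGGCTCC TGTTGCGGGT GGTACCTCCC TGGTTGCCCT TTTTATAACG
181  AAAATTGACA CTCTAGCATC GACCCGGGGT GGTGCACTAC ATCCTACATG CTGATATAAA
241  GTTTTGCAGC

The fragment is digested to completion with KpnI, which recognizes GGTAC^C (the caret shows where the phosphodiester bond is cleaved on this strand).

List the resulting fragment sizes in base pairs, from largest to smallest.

155, 95 bp

The KpnI site (GGTACC) starts at position 151.
KpnI cuts after base 5 of each site (before the last base), so after position 155.
Linear molecule, 1 cut → 2 fragments:
  1–155 → 155 bp
  156–250 → 95 bp
Sorted largest to smallest: 155, 95 bp.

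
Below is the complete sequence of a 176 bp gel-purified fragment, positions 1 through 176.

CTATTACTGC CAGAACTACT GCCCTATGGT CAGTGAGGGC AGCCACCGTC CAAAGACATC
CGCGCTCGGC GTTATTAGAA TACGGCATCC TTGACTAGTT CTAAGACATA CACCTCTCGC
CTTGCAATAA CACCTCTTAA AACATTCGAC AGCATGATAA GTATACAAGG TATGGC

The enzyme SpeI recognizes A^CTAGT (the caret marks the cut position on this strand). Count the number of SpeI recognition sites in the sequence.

ACTAGT occurs starting at position 94.
SpeI cuts at 1 site.

1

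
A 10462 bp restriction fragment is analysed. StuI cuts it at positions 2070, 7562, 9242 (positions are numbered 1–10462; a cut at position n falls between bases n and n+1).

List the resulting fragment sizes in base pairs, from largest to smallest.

5492, 2070, 1680, 1220 bp

Linear molecule, 3 cuts → 4 fragments:
  2070 − 0 = 2070 bp
  7562 − 2070 = 5492 bp
  9242 − 7562 = 1680 bp
  10462 − 9242 = 1220 bp
Sorted largest to smallest: 5492, 2070, 1680, 1220 bp.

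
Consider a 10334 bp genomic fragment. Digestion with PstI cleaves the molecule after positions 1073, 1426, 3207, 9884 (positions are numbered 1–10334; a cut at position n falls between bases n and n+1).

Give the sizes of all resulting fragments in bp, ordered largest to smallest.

6677, 1781, 1073, 450, 353 bp

Linear molecule, 4 cuts → 5 fragments:
  1073 − 0 = 1073 bp
  1426 − 1073 = 353 bp
  3207 − 1426 = 1781 bp
  9884 − 3207 = 6677 bp
  10334 − 9884 = 450 bp
Sorted largest to smallest: 6677, 1781, 1073, 450, 353 bp.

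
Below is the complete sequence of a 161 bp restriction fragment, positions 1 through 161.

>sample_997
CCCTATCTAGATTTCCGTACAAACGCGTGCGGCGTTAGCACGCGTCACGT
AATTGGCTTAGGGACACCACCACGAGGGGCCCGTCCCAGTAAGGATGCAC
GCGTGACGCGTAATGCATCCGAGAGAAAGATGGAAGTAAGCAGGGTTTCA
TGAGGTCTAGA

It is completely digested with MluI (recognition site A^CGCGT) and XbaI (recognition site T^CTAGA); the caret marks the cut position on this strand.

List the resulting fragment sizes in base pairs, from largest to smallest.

59, 50, 17, 17, 7, 6, 5 bp

MluI sites (ACGCGT) start at positions 23, 40, 99, 106.
MluI cuts after the first base of each site, so after positions 23, 40, 99, 106.
XbaI sites (TCTAGA) start at positions 6, 156.
XbaI cuts after the first base of each site, so after positions 6, 156.
Combined cut positions: 6, 23, 40, 99, 106, 156.
Linear molecule, 6 cuts → 7 fragments:
  1–6 → 6 bp
  7–23 → 17 bp
  24–40 → 17 bp
  41–99 → 59 bp
  100–106 → 7 bp
  107–156 → 50 bp
  157–161 → 5 bp
Sorted largest to smallest: 59, 50, 17, 17, 7, 6, 5 bp.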